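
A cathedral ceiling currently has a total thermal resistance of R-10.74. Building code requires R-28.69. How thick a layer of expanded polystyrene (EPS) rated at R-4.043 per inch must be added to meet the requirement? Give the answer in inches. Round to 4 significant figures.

4.440 in

ΔR = 28.69 − 10.74 = 17.95 ft²·°F·h/BTU
L = ΔR / (R/in) = 17.95/4.043 = 4.4398 in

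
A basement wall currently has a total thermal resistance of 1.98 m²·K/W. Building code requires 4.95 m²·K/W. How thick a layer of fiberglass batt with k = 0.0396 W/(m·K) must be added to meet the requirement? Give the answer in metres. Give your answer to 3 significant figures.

0.118 m

ΔR = 4.95 − 1.98 = 2.97 m²·K/W
L = ΔR × k = 2.97 × 0.0396 = 0.1176 m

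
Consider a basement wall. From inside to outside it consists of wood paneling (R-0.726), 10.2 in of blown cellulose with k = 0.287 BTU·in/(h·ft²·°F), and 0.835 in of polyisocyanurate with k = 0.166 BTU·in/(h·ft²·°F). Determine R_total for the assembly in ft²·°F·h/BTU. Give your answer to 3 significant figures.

41.3 ft²·°F·h/BTU

10.2/0.287 = 35.54
0.835/0.166 = 5.03
R_total = 0.726 + 35.54 + 5.03 = 41.3 ft²·°F·h/BTU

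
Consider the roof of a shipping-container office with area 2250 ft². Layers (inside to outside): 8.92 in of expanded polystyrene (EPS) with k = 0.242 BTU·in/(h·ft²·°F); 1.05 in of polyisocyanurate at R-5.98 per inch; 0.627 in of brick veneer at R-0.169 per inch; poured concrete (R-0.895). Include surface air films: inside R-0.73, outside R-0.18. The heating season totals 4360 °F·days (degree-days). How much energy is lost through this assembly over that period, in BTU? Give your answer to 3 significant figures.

8.92/0.242 = 36.86
1.05 × 5.98 = 6.279
0.627 × 0.169 = 0.106
R_total = 0.73 + 36.86 + 6.279 + 0.106 + 0.895 + 0.18 = 45.05 ft²·°F·h/BTU
E = A × HDD × 24 / R = 2250 × 4360 × 24 / 45.05 = 5226000 BTU

5230000 BTU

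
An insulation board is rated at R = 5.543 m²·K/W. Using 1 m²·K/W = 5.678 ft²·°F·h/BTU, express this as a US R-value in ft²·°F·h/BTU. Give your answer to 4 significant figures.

R_US = 5.543 × 5.678 = 31.473

31.47 ft²·°F·h/BTU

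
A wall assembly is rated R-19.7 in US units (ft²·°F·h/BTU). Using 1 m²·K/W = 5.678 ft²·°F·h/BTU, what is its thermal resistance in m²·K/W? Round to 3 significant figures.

R_SI = 19.7/5.678 = 3.47

3.47 m²·K/W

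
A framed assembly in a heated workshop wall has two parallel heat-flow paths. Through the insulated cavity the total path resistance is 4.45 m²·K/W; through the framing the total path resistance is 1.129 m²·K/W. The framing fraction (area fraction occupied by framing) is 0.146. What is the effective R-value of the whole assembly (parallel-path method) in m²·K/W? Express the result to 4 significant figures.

U_eff = 0.854/4.45 + 0.146/1.129 = 0.19191 + 0.12932 = 0.32123
R_eff = 1/U_eff = 3.1131 m²·K/W

3.113 m²·K/W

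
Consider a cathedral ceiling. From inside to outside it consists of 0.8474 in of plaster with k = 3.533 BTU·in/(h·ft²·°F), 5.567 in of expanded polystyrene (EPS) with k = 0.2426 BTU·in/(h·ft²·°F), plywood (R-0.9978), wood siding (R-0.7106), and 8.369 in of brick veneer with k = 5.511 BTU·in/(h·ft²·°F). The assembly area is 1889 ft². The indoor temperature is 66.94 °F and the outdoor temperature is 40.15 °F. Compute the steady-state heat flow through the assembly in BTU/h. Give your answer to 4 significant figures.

1916 BTU/h

0.8474/3.533 = 0.23985
5.567/0.2426 = 22.947
8.369/5.511 = 1.5186
R_total = 0.23985 + 22.947 + 0.9978 + 0.7106 + 1.5186 = 26.414 ft²·°F·h/BTU
Q = A·ΔT/R = 1889 × (66.94 − 40.15) / 26.414 = 1915.9 BTU/h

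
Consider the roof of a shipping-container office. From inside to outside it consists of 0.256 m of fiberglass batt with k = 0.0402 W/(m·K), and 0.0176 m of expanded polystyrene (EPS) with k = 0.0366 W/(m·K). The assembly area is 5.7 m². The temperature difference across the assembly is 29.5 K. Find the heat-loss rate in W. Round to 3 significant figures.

24.6 W

0.256/0.0402 = 6.368
0.0176/0.0366 = 0.4809
R_total = 6.368 + 0.4809 = 6.849 m²·K/W
Q = A·ΔT/R = 5.7 × 29.5 / 6.849 = 24.55 W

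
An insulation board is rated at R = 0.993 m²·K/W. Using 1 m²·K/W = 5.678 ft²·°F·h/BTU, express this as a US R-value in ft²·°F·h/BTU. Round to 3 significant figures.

R_US = 0.993 × 5.678 = 5.638

5.64 ft²·°F·h/BTU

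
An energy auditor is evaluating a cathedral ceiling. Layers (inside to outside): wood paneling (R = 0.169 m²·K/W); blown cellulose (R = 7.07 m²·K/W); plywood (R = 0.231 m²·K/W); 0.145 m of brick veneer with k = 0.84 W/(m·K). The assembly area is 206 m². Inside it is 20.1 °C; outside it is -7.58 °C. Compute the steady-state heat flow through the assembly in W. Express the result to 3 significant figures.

746 W

0.145/0.84 = 0.1726
R_total = 0.169 + 7.07 + 0.231 + 0.1726 = 7.643 m²·K/W
Q = A·ΔT/R = 206 × (20.1 − (-7.58)) / 7.643 = 746.1 W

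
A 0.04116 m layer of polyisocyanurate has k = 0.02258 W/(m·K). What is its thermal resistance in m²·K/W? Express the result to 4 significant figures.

R = L/k = 0.04116/0.02258 = 1.8229 m²·K/W

1.823 m²·K/W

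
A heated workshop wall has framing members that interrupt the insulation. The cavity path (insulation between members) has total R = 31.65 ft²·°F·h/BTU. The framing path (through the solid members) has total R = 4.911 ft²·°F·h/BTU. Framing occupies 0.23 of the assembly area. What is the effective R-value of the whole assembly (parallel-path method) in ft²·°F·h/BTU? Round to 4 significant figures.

14.05 ft²·°F·h/BTU

U_eff = 0.77/31.65 + 0.23/4.911 = 0.024329 + 0.046834 = 0.071162
R_eff = 1/U_eff = 14.052 ft²·°F·h/BTU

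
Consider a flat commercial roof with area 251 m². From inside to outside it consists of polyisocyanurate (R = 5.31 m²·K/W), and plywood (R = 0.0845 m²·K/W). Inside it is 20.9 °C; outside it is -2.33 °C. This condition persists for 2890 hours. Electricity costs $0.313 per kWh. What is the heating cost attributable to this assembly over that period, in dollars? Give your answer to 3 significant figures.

978 dollars

R_total = 5.31 + 0.0845 = 5.394 m²·K/W
Q = 251 × (20.9 − (-2.33)) / 5.394 = 1081 W
E = 1081 W × 2890 h / 1000 = 3124 kWh
Cost = 3124 × 0.313 = $977.7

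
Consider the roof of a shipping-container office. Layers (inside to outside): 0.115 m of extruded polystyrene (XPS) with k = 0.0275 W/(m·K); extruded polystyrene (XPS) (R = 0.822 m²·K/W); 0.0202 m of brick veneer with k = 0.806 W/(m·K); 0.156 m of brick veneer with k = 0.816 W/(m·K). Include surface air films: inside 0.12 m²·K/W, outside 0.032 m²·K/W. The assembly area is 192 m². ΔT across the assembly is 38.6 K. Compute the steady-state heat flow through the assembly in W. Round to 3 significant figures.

0.115/0.0275 = 4.182
0.0202/0.806 = 0.02506
0.156/0.816 = 0.1912
R_total = 0.12 + 4.182 + 0.822 + 0.02506 + 0.1912 + 0.032 = 5.372 m²·K/W
Q = A·ΔT/R = 192 × 38.6 / 5.372 = 1380 W

1380 W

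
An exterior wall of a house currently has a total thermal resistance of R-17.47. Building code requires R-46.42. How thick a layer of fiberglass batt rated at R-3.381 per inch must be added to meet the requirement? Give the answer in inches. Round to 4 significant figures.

8.563 in

ΔR = 46.42 − 17.47 = 28.95 ft²·°F·h/BTU
L = ΔR / (R/in) = 28.95/3.381 = 8.5626 in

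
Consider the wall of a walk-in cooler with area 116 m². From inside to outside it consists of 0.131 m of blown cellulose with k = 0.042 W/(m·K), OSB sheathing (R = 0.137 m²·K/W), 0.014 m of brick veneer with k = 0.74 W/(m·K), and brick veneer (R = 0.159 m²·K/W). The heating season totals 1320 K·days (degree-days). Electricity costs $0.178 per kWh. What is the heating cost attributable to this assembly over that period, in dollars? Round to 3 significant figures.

190 dollars

0.131/0.042 = 3.119
0.014/0.74 = 0.01892
R_total = 3.119 + 0.137 + 0.01892 + 0.159 = 3.434 m²·K/W
E = A × HDD × 24 / R / 1000 = 116 × 1320 × 24 / 3.434 / 1000 = 1070 kWh
Cost = 1070 × 0.178 = $190.5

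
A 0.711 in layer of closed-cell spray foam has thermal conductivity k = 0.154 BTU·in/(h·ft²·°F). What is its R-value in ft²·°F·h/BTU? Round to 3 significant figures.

4.62 ft²·°F·h/BTU

R = L/k = 0.711/0.154 = 4.617 ft²·°F·h/BTU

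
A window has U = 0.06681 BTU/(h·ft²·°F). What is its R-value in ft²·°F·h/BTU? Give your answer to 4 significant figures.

R = 1/U = 1/0.06681 = 14.968

14.97 ft²·°F·h/BTU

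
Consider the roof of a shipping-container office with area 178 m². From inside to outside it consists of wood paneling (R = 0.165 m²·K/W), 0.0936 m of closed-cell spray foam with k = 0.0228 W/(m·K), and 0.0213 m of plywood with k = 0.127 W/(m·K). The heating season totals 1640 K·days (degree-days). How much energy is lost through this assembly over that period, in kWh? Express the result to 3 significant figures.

0.0936/0.0228 = 4.105
0.0213/0.127 = 0.1677
R_total = 0.165 + 4.105 + 0.1677 = 4.438 m²·K/W
E = A × HDD × 24 / R / 1000 = 178 × 1640 × 24 / 4.438 / 1000 = 1579 kWh

1580 kWh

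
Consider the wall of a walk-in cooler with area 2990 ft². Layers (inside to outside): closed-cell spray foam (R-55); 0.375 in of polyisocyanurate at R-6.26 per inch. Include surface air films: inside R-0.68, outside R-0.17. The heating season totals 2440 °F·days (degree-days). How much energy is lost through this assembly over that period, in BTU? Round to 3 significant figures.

3010000 BTU

0.375 × 6.26 = 2.348
R_total = 0.68 + 55 + 2.348 + 0.17 = 58.2 ft²·°F·h/BTU
E = A × HDD × 24 / R = 2990 × 2440 × 24 / 58.2 = 3009000 BTU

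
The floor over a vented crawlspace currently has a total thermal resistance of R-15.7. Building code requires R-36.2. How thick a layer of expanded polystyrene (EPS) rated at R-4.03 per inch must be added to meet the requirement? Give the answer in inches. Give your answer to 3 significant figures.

ΔR = 36.2 − 15.7 = 20.5 ft²·°F·h/BTU
L = ΔR / (R/in) = 20.5/4.03 = 5.087 in

5.09 in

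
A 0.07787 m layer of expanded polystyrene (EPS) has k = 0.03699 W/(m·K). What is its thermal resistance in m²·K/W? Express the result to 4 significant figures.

R = L/k = 0.07787/0.03699 = 2.1052 m²·K/W

2.105 m²·K/W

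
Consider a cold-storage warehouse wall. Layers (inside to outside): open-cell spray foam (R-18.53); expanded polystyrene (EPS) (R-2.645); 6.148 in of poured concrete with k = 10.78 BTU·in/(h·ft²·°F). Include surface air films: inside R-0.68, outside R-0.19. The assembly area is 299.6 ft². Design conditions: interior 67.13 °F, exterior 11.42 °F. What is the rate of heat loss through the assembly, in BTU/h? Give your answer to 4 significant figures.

6.148/10.78 = 0.57032
R_total = 0.68 + 18.53 + 2.645 + 0.57032 + 0.19 = 22.615 ft²·°F·h/BTU
Q = A·ΔT/R = 299.6 × (67.13 − 11.42) / 22.615 = 738.03 BTU/h

738.0 BTU/h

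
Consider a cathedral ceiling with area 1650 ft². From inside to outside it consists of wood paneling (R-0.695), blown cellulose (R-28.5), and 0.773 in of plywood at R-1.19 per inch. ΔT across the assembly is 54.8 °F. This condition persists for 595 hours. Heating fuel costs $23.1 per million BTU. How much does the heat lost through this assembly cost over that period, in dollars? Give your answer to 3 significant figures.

41.3 dollars

0.773 × 1.19 = 0.9199
R_total = 0.695 + 28.5 + 0.9199 = 30.11 ft²·°F·h/BTU
Q = 1650 × 54.8 / 30.11 = 3003 BTU/h
E = 3003 × 595 = 1786000 BTU
Cost = 1786000/10⁶ × 23.1 = $41.27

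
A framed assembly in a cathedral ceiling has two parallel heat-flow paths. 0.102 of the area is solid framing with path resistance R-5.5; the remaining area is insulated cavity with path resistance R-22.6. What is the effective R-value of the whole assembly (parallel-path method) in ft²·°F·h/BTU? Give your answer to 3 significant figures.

U_eff = 0.898/22.6 + 0.102/5.5 = 0.03973 + 0.01855 = 0.05828
R_eff = 1/U_eff = 17.16 ft²·°F·h/BTU

17.2 ft²·°F·h/BTU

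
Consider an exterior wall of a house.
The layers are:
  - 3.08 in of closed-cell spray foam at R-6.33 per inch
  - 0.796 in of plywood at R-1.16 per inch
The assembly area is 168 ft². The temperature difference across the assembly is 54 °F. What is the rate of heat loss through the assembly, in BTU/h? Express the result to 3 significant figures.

444 BTU/h

3.08 × 6.33 = 19.5
0.796 × 1.16 = 0.9234
R_total = 19.5 + 0.9234 = 20.42 ft²·°F·h/BTU
Q = A·ΔT/R = 168 × 54 / 20.42 = 444.3 BTU/h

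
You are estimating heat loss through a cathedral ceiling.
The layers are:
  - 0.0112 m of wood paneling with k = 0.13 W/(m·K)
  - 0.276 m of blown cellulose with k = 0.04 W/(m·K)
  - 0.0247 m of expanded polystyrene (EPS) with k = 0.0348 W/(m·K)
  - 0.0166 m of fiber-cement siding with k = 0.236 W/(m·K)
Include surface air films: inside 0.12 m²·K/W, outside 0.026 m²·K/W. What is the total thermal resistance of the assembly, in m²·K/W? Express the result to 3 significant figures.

7.91 m²·K/W

0.0112/0.13 = 0.08615
0.276/0.04 = 6.9
0.0247/0.0348 = 0.7098
0.0166/0.236 = 0.07034
R_total = 0.12 + 0.08615 + 6.9 + 0.7098 + 0.07034 + 0.026 = 7.912 m²·K/W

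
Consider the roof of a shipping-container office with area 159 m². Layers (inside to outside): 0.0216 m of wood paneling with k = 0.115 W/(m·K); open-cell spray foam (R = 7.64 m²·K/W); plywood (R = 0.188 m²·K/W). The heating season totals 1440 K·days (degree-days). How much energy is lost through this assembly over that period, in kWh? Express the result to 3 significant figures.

686 kWh

0.0216/0.115 = 0.1878
R_total = 0.1878 + 7.64 + 0.188 = 8.016 m²·K/W
E = A × HDD × 24 / R / 1000 = 159 × 1440 × 24 / 8.016 / 1000 = 685.5 kWh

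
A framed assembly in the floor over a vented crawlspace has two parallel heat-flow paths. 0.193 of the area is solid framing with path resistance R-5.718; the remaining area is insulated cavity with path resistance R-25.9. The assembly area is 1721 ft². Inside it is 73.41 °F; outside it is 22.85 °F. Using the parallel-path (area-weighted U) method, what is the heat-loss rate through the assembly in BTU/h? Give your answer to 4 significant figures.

5648 BTU/h

U_eff = 0.807/25.9 + 0.193/5.718 = 0.031158 + 0.033753 = 0.064911
R_eff = 1/U_eff = 15.406 ft²·°F·h/BTU
Q = 1721 × (73.41 − 22.85) / 15.406 = 5648.2 BTU/h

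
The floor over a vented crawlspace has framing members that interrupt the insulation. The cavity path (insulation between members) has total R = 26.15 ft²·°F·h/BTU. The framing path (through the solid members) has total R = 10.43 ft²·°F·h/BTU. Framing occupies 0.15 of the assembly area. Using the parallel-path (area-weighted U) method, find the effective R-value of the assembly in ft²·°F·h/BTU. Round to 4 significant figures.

21.33 ft²·°F·h/BTU

U_eff = 0.85/26.15 + 0.15/10.43 = 0.032505 + 0.014382 = 0.046886
R_eff = 1/U_eff = 21.328 ft²·°F·h/BTU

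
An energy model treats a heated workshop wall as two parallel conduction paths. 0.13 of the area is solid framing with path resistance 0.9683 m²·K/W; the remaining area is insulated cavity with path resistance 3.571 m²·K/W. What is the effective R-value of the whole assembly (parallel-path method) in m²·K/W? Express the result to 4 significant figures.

2.646 m²·K/W

U_eff = 0.87/3.571 + 0.13/0.9683 = 0.24363 + 0.13426 = 0.37789
R_eff = 1/U_eff = 2.6463 m²·K/W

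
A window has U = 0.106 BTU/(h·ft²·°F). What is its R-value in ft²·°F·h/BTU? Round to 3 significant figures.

R = 1/U = 1/0.106 = 9.434

9.43 ft²·°F·h/BTU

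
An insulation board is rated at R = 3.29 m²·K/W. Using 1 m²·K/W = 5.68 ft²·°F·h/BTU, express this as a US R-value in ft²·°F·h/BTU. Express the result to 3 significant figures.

R_US = 3.29 × 5.68 = 18.69

18.7 ft²·°F·h/BTU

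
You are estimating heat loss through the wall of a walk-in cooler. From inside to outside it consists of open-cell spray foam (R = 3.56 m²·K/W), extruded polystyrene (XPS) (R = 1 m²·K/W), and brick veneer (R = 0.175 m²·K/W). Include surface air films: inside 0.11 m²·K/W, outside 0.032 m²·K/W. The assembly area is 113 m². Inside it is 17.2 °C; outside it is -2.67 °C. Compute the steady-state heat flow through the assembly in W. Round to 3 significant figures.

460 W

R_total = 0.11 + 3.56 + 1 + 0.175 + 0.032 = 4.877 m²·K/W
Q = A·ΔT/R = 113 × (17.2 − (-2.67)) / 4.877 = 460.4 W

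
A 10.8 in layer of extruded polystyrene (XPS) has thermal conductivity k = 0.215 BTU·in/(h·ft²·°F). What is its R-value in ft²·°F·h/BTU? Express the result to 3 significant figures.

50.2 ft²·°F·h/BTU

R = L/k = 10.8/0.215 = 50.23 ft²·°F·h/BTU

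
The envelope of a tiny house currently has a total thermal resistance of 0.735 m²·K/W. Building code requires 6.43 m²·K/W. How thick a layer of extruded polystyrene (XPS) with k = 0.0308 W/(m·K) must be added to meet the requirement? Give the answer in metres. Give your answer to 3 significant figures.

0.175 m

ΔR = 6.43 − 0.735 = 5.695 m²·K/W
L = ΔR × k = 5.695 × 0.0308 = 0.1754 m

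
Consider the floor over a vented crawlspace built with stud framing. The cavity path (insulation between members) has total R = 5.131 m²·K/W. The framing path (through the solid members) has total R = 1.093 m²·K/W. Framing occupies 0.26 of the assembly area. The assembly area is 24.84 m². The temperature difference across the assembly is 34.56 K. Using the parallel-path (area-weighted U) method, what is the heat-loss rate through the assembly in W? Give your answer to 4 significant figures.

328.0 W

U_eff = 0.74/5.131 + 0.26/1.093 = 0.14422 + 0.23788 = 0.3821
R_eff = 1/U_eff = 2.6171 m²·K/W
Q = 24.84 × 34.56 / 2.6171 = 328.02 W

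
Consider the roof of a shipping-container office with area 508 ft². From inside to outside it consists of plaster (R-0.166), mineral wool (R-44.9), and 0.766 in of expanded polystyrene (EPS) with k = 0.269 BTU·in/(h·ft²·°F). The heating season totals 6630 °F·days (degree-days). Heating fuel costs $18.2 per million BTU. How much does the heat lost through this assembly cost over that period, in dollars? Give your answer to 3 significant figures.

0.766/0.269 = 2.848
R_total = 0.166 + 44.9 + 2.848 = 47.91 ft²·°F·h/BTU
E = A × HDD × 24 / R = 508 × 6630 × 24 / 47.91 = 1687000 BTU
Cost = 1687000/10⁶ × 18.2 = $30.7

30.7 dollars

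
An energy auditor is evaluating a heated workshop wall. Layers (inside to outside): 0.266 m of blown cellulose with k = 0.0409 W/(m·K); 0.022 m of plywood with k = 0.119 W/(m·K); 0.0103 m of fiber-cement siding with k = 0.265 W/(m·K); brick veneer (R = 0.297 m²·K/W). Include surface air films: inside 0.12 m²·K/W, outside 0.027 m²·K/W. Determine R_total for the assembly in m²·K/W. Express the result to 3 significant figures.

7.17 m²·K/W

0.266/0.0409 = 6.504
0.022/0.119 = 0.1849
0.0103/0.265 = 0.03887
R_total = 0.12 + 6.504 + 0.1849 + 0.03887 + 0.297 + 0.027 = 7.171 m²·K/W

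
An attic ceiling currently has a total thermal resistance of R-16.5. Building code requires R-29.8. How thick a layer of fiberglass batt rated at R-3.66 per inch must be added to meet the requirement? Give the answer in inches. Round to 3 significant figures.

3.63 in

ΔR = 29.8 − 16.5 = 13.3 ft²·°F·h/BTU
L = ΔR / (R/in) = 13.3/3.66 = 3.634 in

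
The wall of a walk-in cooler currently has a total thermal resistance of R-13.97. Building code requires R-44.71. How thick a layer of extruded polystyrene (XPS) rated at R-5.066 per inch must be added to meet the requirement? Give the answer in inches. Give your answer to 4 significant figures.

6.068 in

ΔR = 44.71 − 13.97 = 30.74 ft²·°F·h/BTU
L = ΔR / (R/in) = 30.74/5.066 = 6.0679 in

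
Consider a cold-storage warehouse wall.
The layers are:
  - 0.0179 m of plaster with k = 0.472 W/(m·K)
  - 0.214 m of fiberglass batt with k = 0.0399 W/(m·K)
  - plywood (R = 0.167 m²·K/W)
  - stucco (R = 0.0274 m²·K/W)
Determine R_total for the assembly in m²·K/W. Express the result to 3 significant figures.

5.60 m²·K/W

0.0179/0.472 = 0.03792
0.214/0.0399 = 5.363
R_total = 0.03792 + 5.363 + 0.167 + 0.0274 = 5.596 m²·K/W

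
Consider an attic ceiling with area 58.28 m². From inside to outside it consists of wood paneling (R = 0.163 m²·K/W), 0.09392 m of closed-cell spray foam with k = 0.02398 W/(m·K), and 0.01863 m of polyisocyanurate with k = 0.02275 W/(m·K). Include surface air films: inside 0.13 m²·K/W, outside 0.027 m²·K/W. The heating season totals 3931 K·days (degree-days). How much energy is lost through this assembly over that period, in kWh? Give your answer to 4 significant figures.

0.09392/0.02398 = 3.9166
0.01863/0.02275 = 0.8189
R_total = 0.13 + 0.163 + 3.9166 + 0.8189 + 0.027 = 5.0555 m²·K/W
E = A × HDD × 24 / R / 1000 = 58.28 × 3931 × 24 / 5.0555 / 1000 = 1087.6 kWh

1088 kWh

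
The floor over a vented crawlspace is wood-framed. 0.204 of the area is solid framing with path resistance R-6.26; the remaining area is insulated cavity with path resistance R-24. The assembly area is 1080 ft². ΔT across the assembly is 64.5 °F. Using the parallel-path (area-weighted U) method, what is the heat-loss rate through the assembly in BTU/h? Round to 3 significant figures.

U_eff = 0.796/24 + 0.204/6.26 = 0.03317 + 0.03259 = 0.06575
R_eff = 1/U_eff = 15.21 ft²·°F·h/BTU
Q = 1080 × 64.5 / 15.21 = 4580 BTU/h

4580 BTU/h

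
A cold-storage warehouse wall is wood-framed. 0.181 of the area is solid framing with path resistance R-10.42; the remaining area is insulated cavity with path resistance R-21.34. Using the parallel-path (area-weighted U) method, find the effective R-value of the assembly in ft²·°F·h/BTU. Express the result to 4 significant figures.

U_eff = 0.819/21.34 + 0.181/10.42 = 0.038379 + 0.01737 = 0.055749
R_eff = 1/U_eff = 17.938 ft²·°F·h/BTU

17.94 ft²·°F·h/BTU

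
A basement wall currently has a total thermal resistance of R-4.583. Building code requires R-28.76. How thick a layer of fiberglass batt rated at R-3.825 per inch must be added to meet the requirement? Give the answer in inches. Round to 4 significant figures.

6.321 in

ΔR = 28.76 − 4.583 = 24.177 ft²·°F·h/BTU
L = ΔR / (R/in) = 24.177/3.825 = 6.3208 in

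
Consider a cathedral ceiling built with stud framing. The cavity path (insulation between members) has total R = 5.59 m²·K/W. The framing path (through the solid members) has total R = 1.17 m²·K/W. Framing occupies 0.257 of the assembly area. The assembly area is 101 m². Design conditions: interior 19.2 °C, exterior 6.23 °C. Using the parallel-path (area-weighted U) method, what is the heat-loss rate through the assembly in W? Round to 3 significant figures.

U_eff = 0.743/5.59 + 0.257/1.17 = 0.1329 + 0.2197 = 0.3526
R_eff = 1/U_eff = 2.836 m²·K/W
Q = 101 × (19.2 − 6.23) / 2.836 = 461.9 W

462 W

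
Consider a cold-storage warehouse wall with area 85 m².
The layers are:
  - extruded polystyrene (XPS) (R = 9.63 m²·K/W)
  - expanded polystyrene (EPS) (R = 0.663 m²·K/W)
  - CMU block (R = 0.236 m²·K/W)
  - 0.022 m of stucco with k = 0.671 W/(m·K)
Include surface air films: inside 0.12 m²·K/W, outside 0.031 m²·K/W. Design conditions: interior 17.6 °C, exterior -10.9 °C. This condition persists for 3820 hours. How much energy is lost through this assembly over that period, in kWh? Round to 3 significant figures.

864 kWh

0.022/0.671 = 0.03279
R_total = 0.12 + 9.63 + 0.663 + 0.236 + 0.03279 + 0.031 = 10.71 m²·K/W
Q = 85 × (17.6 − (-10.9)) / 10.71 = 226.1 W
E = 226.1 W × 3820 h / 1000 = 863.8 kWh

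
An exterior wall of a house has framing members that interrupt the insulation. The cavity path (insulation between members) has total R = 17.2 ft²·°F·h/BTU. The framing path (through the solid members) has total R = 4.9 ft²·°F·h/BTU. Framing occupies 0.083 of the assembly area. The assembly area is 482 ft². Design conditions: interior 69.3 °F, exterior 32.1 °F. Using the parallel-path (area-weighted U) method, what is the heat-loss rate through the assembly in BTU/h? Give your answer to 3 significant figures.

1260 BTU/h

U_eff = 0.917/17.2 + 0.083/4.9 = 0.05331 + 0.01694 = 0.07025
R_eff = 1/U_eff = 14.23 ft²·°F·h/BTU
Q = 482 × (69.3 − 32.1) / 14.23 = 1260 BTU/h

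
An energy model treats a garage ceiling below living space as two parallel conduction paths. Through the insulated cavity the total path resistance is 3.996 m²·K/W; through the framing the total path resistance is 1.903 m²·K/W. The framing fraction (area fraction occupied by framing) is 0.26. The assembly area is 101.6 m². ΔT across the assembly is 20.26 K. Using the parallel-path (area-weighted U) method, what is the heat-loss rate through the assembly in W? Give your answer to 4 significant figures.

U_eff = 0.74/3.996 + 0.26/1.903 = 0.18519 + 0.13663 = 0.32181
R_eff = 1/U_eff = 3.1074 m²·K/W
Q = 101.6 × 20.26 / 3.1074 = 662.42 W

662.4 W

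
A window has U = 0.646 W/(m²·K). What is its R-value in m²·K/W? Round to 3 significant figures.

1.55 m²·K/W

R = 1/U = 1/0.646 = 1.548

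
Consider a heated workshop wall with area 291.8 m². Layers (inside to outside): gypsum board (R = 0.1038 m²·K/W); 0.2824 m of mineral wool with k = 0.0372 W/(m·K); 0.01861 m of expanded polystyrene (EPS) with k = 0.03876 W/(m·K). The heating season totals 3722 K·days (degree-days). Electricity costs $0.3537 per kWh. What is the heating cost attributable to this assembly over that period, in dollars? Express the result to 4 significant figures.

1128 dollars

0.2824/0.0372 = 7.5914
0.01861/0.03876 = 0.48013
R_total = 0.1038 + 7.5914 + 0.48013 = 8.1753 m²·K/W
E = A × HDD × 24 / R / 1000 = 291.8 × 3722 × 24 / 8.1753 / 1000 = 3188.4 kWh
Cost = 3188.4 × 0.3537 = $1127.7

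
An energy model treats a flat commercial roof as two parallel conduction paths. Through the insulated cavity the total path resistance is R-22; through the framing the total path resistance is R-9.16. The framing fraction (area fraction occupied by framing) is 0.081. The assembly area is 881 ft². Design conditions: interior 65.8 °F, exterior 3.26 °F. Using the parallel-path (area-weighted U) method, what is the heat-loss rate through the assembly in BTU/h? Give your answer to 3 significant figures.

U_eff = 0.919/22 + 0.081/9.16 = 0.04177 + 0.008843 = 0.05062
R_eff = 1/U_eff = 19.76 ft²·°F·h/BTU
Q = 881 × (65.8 − 3.26) / 19.76 = 2789 BTU/h

2790 BTU/h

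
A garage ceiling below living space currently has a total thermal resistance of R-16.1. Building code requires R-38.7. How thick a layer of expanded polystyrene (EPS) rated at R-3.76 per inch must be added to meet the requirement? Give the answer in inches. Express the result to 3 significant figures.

ΔR = 38.7 − 16.1 = 22.6 ft²·°F·h/BTU
L = ΔR / (R/in) = 22.6/3.76 = 6.011 in

6.01 in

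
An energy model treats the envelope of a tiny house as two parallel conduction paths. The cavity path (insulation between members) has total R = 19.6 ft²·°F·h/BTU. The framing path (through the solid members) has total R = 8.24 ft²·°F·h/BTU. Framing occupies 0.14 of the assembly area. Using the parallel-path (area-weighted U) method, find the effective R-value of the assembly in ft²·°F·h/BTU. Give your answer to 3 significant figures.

16.4 ft²·°F·h/BTU

U_eff = 0.86/19.6 + 0.14/8.24 = 0.04388 + 0.01699 = 0.06087
R_eff = 1/U_eff = 16.43 ft²·°F·h/BTU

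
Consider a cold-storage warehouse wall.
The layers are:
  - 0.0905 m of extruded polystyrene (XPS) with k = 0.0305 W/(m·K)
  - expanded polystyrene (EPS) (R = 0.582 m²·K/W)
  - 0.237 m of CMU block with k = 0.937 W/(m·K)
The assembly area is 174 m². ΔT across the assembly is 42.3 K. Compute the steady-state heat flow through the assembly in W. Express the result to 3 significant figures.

1940 W

0.0905/0.0305 = 2.967
0.237/0.937 = 0.2529
R_total = 2.967 + 0.582 + 0.2529 = 3.802 m²·K/W
Q = A·ΔT/R = 174 × 42.3 / 3.802 = 1936 W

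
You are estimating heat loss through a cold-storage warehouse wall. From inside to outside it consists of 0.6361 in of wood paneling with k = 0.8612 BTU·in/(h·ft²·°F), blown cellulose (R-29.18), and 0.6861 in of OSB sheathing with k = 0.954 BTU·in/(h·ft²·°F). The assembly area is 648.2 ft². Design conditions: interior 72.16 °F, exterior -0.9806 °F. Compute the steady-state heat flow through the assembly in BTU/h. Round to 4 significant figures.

1547 BTU/h

0.6361/0.8612 = 0.73862
0.6861/0.954 = 0.71918
R_total = 0.73862 + 29.18 + 0.71918 = 30.638 ft²·°F·h/BTU
Q = A·ΔT/R = 648.2 × (72.16 − (-0.9806)) / 30.638 = 1547.4 BTU/h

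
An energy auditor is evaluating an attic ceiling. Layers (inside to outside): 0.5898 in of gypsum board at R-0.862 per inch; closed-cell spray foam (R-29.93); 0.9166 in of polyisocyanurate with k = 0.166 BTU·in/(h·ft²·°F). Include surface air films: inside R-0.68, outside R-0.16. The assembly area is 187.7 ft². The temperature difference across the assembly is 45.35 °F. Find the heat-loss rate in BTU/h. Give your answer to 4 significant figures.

231.3 BTU/h

0.5898 × 0.862 = 0.50841
0.9166/0.166 = 5.5217
R_total = 0.68 + 0.50841 + 29.93 + 5.5217 + 0.16 = 36.8 ft²·°F·h/BTU
Q = A·ΔT/R = 187.7 × 45.35 / 36.8 = 231.31 BTU/h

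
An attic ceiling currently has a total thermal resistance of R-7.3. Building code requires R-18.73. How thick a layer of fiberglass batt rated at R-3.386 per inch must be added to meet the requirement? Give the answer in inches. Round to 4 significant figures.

3.376 in

ΔR = 18.73 − 7.3 = 11.43 ft²·°F·h/BTU
L = ΔR / (R/in) = 11.43/3.386 = 3.3757 in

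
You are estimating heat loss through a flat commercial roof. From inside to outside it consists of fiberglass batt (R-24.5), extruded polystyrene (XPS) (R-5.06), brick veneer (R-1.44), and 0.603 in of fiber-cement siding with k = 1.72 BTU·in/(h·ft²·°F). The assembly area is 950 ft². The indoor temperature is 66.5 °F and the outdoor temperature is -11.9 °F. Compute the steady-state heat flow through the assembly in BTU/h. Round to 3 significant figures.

2380 BTU/h

0.603/1.72 = 0.3506
R_total = 24.5 + 5.06 + 1.44 + 0.3506 = 31.35 ft²·°F·h/BTU
Q = A·ΔT/R = 950 × (66.5 − (-11.9)) / 31.35 = 2376 BTU/h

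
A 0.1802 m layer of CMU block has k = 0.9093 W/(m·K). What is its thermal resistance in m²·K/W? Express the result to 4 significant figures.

R = L/k = 0.1802/0.9093 = 0.19817 m²·K/W

0.1982 m²·K/W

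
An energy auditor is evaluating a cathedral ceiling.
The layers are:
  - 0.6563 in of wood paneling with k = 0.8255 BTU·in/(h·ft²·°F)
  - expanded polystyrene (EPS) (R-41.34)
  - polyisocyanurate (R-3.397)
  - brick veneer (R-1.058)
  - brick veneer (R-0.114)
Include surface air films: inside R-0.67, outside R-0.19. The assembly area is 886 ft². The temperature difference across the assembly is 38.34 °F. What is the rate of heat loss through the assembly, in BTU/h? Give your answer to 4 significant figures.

714.2 BTU/h

0.6563/0.8255 = 0.79503
R_total = 0.67 + 0.79503 + 41.34 + 3.397 + 1.058 + 0.114 + 0.19 = 47.564 ft²·°F·h/BTU
Q = A·ΔT/R = 886 × 38.34 / 47.564 = 714.18 BTU/h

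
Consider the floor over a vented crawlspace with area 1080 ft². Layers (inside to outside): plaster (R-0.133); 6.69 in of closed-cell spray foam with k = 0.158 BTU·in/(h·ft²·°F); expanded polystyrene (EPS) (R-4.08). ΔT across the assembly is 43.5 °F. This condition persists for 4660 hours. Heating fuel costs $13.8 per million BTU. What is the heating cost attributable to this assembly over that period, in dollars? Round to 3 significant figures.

6.69/0.158 = 42.34
R_total = 0.133 + 42.34 + 4.08 = 46.55 ft²·°F·h/BTU
Q = 1080 × 43.5 / 46.55 = 1009 BTU/h
E = 1009 × 4660 = 4703000 BTU
Cost = 4703000/10⁶ × 13.8 = $64.9

64.9 dollars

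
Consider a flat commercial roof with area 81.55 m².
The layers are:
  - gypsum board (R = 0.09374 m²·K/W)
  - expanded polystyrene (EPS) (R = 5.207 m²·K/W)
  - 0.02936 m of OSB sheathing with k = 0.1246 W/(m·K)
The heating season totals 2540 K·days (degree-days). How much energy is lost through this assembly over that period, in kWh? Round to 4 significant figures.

0.02936/0.1246 = 0.23563
R_total = 0.09374 + 5.207 + 0.23563 = 5.5364 m²·K/W
E = A × HDD × 24 / R / 1000 = 81.55 × 2540 × 24 / 5.5364 / 1000 = 897.93 kWh

897.9 kWh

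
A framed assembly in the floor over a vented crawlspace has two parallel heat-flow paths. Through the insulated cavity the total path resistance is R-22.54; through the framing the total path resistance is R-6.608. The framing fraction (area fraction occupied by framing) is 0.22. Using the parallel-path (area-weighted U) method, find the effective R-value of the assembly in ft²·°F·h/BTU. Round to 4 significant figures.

14.73 ft²·°F·h/BTU

U_eff = 0.78/22.54 + 0.22/6.608 = 0.034605 + 0.033293 = 0.067898
R_eff = 1/U_eff = 14.728 ft²·°F·h/BTU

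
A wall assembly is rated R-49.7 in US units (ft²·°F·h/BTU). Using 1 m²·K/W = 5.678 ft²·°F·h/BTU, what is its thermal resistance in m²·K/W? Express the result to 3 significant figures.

8.75 m²·K/W

R_SI = 49.7/5.678 = 8.753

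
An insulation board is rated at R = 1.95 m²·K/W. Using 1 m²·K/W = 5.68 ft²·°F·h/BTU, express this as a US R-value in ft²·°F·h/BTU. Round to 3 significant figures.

11.1 ft²·°F·h/BTU

R_US = 1.95 × 5.68 = 11.08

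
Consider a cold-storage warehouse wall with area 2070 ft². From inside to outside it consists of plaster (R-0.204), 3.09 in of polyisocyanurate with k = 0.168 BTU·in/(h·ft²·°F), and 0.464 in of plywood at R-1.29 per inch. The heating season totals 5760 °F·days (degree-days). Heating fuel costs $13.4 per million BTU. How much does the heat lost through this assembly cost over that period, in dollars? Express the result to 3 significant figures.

200 dollars

3.09/0.168 = 18.39
0.464 × 1.29 = 0.5986
R_total = 0.204 + 18.39 + 0.5986 = 19.2 ft²·°F·h/BTU
E = A × HDD × 24 / R = 2070 × 5760 × 24 / 19.2 = 14910000 BTU
Cost = 14910000/10⁶ × 13.4 = $199.8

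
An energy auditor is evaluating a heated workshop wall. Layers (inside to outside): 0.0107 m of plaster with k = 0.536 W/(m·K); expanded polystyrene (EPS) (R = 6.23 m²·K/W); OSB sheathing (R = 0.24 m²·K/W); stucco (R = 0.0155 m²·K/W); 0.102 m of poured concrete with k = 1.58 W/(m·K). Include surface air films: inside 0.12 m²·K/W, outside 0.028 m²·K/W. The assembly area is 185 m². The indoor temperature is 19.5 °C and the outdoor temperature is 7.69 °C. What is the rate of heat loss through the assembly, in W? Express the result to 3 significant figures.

0.0107/0.536 = 0.01996
0.102/1.58 = 0.06456
R_total = 0.12 + 0.01996 + 6.23 + 0.24 + 0.0155 + 0.06456 + 0.028 = 6.718 m²·K/W
Q = A·ΔT/R = 185 × (19.5 − 7.69) / 6.718 = 325.2 W

325 W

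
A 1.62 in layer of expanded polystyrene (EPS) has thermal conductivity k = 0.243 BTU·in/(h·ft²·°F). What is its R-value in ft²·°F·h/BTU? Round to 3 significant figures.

6.67 ft²·°F·h/BTU

R = L/k = 1.62/0.243 = 6.667 ft²·°F·h/BTU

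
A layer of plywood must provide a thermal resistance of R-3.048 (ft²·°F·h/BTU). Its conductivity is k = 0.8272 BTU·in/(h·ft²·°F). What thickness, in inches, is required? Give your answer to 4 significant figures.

L = R × k = 3.048 × 0.8272 = 2.5213 in

2.521 in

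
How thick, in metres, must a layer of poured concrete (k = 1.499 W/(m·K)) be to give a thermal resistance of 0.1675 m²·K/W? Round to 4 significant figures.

0.2511 m

L = R·k = 0.1675 × 1.499 = 0.25108 m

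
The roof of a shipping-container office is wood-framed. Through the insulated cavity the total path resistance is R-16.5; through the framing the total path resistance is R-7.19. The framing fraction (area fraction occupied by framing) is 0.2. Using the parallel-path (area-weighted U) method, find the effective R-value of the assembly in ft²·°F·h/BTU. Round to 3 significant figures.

13.1 ft²·°F·h/BTU

U_eff = 0.8/16.5 + 0.2/7.19 = 0.04848 + 0.02782 = 0.0763
R_eff = 1/U_eff = 13.11 ft²·°F·h/BTU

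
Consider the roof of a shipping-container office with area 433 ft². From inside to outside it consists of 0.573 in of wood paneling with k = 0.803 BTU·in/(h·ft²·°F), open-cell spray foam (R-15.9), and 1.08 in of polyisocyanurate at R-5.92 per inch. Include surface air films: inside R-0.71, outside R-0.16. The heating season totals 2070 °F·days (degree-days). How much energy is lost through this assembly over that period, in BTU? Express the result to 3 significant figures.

0.573/0.803 = 0.7136
1.08 × 5.92 = 6.394
R_total = 0.71 + 0.7136 + 15.9 + 6.394 + 0.16 = 23.88 ft²·°F·h/BTU
E = A × HDD × 24 / R = 433 × 2070 × 24 / 23.88 = 900900 BTU

901000 BTU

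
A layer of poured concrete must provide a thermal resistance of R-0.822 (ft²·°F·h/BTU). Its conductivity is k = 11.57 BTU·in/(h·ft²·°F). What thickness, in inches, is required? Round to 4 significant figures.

9.511 in

L = R × k = 0.822 × 11.57 = 9.5105 in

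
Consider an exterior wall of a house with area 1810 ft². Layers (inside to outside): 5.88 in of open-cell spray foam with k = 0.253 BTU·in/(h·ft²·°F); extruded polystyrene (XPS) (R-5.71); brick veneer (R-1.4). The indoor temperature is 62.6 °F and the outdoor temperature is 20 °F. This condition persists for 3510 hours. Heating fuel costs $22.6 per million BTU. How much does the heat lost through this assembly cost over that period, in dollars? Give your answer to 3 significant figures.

202 dollars

5.88/0.253 = 23.24
R_total = 23.24 + 5.71 + 1.4 = 30.35 ft²·°F·h/BTU
Q = 1810 × (62.6 − 20) / 30.35 = 2540 BTU/h
E = 2540 × 3510 = 8917000 BTU
Cost = 8917000/10⁶ × 22.6 = $201.5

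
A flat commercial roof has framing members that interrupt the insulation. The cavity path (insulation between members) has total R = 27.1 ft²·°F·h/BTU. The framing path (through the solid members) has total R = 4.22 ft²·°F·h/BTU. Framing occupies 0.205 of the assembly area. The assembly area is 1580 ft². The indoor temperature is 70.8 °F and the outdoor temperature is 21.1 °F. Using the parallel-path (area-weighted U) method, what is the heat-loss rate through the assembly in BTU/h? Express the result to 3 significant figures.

U_eff = 0.795/27.1 + 0.205/4.22 = 0.02934 + 0.04858 = 0.07791
R_eff = 1/U_eff = 12.83 ft²·°F·h/BTU
Q = 1580 × (70.8 − 21.1) / 12.83 = 6118 BTU/h

6120 BTU/h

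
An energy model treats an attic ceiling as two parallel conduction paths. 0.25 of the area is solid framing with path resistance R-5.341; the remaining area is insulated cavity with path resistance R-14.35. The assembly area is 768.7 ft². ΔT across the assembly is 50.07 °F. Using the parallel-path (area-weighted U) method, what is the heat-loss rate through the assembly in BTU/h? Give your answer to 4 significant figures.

U_eff = 0.75/14.35 + 0.25/5.341 = 0.052265 + 0.046808 = 0.099073
R_eff = 1/U_eff = 10.094 ft²·°F·h/BTU
Q = 768.7 × 50.07 / 10.094 = 3813.2 BTU/h

3813 BTU/h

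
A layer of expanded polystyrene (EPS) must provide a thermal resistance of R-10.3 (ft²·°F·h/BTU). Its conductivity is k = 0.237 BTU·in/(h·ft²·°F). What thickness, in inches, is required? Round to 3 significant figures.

2.44 in

L = R × k = 10.3 × 0.237 = 2.441 in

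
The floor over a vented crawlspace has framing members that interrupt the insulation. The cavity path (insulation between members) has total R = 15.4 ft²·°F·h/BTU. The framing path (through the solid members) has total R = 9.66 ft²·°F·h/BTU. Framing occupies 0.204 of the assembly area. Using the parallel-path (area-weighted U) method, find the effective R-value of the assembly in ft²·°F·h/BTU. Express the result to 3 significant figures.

13.7 ft²·°F·h/BTU

U_eff = 0.796/15.4 + 0.204/9.66 = 0.05169 + 0.02112 = 0.07281
R_eff = 1/U_eff = 13.74 ft²·°F·h/BTU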